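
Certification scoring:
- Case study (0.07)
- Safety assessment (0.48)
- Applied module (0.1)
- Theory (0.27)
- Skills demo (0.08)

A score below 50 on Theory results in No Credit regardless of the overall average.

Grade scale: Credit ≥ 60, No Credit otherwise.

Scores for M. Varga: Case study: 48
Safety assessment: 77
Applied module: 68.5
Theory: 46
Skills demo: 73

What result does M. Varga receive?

Theory score 46 < 50: minimum not met.
Weighted total:
  Case study 48 × 0.07 = 3.36
  Safety assessment 77 × 0.48 = 36.96
  Applied module 68.5 × 0.1 = 6.85
  Theory 46 × 0.27 = 12.42
  Skills demo 73 × 0.08 = 5.84
Sum = 65.43
Because the Theory minimum was not met, the result is No Credit.

No Credit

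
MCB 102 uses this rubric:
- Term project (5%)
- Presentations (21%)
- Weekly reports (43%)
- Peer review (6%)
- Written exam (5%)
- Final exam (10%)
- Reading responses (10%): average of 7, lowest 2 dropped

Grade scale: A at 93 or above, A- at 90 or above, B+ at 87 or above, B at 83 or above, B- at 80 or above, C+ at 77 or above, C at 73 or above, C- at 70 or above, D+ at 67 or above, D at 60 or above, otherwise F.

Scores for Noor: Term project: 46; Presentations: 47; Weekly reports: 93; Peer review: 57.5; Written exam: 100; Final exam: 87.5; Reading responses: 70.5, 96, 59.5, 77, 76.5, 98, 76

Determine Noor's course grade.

Reading responses: drop 59.5, 70.5 → average of remaining 5 = 423.5/5 = 84.7
Weighted total:
  Term project 46 × 0.05 = 2.3
  Presentations 47 × 0.21 = 9.87
  Weekly reports 93 × 0.43 = 39.99
  Peer review 57.5 × 0.06 = 3.45
  Written exam 100 × 0.05 = 5
  Final exam 87.5 × 0.1 = 8.75
  Reading responses 84.7 × 0.1 = 8.47
Sum = 77.83
77.83 is ≥ 77 and < 80 → C+

C+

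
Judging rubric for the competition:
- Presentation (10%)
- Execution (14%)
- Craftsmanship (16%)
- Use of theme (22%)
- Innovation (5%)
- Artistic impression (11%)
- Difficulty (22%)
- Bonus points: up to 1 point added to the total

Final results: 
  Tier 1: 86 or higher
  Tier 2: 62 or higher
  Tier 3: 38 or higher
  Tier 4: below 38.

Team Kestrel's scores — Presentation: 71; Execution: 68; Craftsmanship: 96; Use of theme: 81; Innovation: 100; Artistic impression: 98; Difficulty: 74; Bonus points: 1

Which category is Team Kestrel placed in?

Tier 2

Weighted total:
  Presentation 71 × 0.1 = 7.1
  Execution 68 × 0.14 = 9.52
  Craftsmanship 96 × 0.16 = 15.36
  Use of theme 81 × 0.22 = 17.82
  Innovation 100 × 0.05 = 5
  Artistic impression 98 × 0.11 = 10.78
  Difficulty 74 × 0.22 = 16.28
Sum = 81.86
Bonus points: 81.86 + 1 = 82.86
82.86 is ≥ 62 and < 86 → Tier 2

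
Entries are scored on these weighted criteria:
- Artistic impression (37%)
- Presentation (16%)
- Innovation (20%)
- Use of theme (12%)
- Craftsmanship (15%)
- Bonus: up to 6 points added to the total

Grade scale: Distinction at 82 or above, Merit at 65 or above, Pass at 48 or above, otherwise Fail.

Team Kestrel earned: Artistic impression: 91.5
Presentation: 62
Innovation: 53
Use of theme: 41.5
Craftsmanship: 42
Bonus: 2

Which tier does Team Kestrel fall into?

Merit

Weighted total:
  Artistic impression 91.5 × 0.37 = 33.855
  Presentation 62 × 0.16 = 9.92
  Innovation 53 × 0.2 = 10.6
  Use of theme 41.5 × 0.12 = 4.98
  Craftsmanship 42 × 0.15 = 6.3
Sum = 65.655
Bonus: 65.655 + 2 = 67.655
67.655 is ≥ 65 and < 82 → Merit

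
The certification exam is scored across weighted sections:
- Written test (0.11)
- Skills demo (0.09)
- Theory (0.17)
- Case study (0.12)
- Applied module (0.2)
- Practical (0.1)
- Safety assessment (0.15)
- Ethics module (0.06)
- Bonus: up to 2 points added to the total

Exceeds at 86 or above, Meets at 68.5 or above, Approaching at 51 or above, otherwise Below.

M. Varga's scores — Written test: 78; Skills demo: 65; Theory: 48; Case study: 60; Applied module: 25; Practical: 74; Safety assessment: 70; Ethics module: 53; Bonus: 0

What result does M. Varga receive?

Approaching

Weighted total:
  Written test 78 × 0.11 = 8.58
  Skills demo 65 × 0.09 = 5.85
  Theory 48 × 0.17 = 8.16
  Case study 60 × 0.12 = 7.2
  Applied module 25 × 0.2 = 5
  Practical 74 × 0.1 = 7.4
  Safety assessment 70 × 0.15 = 10.5
  Ethics module 53 × 0.06 = 3.18
Sum = 55.87
Bonus: 55.87 + 0 = 55.87
55.87 is ≥ 51 and < 68.5 → Approaching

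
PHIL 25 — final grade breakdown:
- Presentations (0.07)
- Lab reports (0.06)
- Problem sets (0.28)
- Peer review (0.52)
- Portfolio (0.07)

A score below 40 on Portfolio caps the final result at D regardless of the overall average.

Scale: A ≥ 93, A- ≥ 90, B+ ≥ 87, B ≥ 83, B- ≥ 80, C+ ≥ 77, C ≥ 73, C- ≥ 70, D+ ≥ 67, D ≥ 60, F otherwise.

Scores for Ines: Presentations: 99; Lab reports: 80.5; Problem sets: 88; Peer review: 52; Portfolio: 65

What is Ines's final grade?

D+

Portfolio score 65 ≥ 40: minimum met.
Weighted total:
  Presentations 99 × 0.07 = 6.93
  Lab reports 80.5 × 0.06 = 4.83
  Problem sets 88 × 0.28 = 24.64
  Peer review 52 × 0.52 = 27.04
  Portfolio 65 × 0.07 = 4.55
Sum = 67.99
67.99 is ≥ 67 and < 70 → D+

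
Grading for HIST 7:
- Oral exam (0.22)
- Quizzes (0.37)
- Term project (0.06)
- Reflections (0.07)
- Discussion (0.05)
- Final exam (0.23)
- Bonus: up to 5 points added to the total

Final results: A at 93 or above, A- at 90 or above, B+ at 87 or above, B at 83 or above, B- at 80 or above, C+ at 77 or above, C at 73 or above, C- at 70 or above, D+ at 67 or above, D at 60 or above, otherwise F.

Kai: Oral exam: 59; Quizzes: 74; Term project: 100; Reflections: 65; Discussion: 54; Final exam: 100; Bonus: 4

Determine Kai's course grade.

B-

Weighted total:
  Oral exam 59 × 0.22 = 12.98
  Quizzes 74 × 0.37 = 27.38
  Term project 100 × 0.06 = 6
  Reflections 65 × 0.07 = 4.55
  Discussion 54 × 0.05 = 2.7
  Final exam 100 × 0.23 = 23
Sum = 76.61
Bonus: 76.61 + 4 = 80.61
80.61 is ≥ 80 and < 83 → B-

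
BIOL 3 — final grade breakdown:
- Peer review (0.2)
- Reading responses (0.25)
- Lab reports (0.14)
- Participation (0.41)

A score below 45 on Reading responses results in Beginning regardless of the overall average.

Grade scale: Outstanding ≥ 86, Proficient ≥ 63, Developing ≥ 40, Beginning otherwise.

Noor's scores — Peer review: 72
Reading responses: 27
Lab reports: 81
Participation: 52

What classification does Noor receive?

Reading responses score 27 < 45: minimum not met.
Weighted total:
  Peer review 72 × 0.2 = 14.4
  Reading responses 27 × 0.25 = 6.75
  Lab reports 81 × 0.14 = 11.34
  Participation 52 × 0.41 = 21.32
Sum = 53.81
Because the Reading responses minimum was not met, the result is Beginning.

Beginning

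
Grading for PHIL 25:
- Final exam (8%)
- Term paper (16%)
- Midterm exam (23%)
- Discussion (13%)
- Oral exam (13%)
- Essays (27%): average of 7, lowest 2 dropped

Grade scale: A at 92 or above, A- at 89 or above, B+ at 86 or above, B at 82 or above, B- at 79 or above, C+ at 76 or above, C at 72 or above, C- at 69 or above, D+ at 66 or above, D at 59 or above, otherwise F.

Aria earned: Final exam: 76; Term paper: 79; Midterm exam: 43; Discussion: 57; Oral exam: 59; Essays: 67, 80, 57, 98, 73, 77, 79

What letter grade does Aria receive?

D

Essays: drop 57, 67 → average of remaining 5 = 407/5 = 81.4
Weighted total:
  Final exam 76 × 0.08 = 6.08
  Term paper 79 × 0.16 = 12.64
  Midterm exam 43 × 0.23 = 9.89
  Discussion 57 × 0.13 = 7.41
  Oral exam 59 × 0.13 = 7.67
  Essays 81.4 × 0.27 = 21.978
Sum = 65.668
65.668 is ≥ 59 and < 66 → D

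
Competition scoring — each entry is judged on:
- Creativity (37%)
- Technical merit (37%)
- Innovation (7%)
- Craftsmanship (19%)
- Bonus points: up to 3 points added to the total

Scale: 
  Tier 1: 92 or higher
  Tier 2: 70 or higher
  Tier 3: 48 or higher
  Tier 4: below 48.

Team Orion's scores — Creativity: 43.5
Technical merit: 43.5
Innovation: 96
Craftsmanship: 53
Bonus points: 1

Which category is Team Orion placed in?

Tier 3

Weighted total:
  Creativity 43.5 × 0.37 = 16.095
  Technical merit 43.5 × 0.37 = 16.095
  Innovation 96 × 0.07 = 6.72
  Craftsmanship 53 × 0.19 = 10.07
Sum = 48.98
Bonus points: 48.98 + 1 = 49.98
49.98 is ≥ 48 and < 70 → Tier 3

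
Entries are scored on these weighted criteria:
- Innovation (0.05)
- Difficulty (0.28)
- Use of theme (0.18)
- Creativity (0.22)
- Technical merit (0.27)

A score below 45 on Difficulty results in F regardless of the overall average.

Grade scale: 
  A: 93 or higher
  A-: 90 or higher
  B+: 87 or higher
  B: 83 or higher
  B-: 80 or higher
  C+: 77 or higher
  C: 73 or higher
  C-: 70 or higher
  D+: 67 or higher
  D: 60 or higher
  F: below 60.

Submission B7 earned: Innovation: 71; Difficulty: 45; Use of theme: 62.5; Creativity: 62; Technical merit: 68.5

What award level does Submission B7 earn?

F

Difficulty score 45 ≥ 45: minimum met.
Weighted total:
  Innovation 71 × 0.05 = 3.55
  Difficulty 45 × 0.28 = 12.6
  Use of theme 62.5 × 0.18 = 11.25
  Creativity 62 × 0.22 = 13.64
  Technical merit 68.5 × 0.27 = 18.495
Sum = 59.535
59.535 < 60 → F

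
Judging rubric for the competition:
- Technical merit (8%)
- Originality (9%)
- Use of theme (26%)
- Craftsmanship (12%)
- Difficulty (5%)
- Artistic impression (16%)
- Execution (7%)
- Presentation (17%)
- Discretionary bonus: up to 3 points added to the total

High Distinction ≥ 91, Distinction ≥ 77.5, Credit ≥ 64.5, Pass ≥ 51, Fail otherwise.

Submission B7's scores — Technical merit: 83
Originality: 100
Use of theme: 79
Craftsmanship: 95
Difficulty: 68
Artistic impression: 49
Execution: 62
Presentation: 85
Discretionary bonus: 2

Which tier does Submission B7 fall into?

Weighted total:
  Technical merit 83 × 0.08 = 6.64
  Originality 100 × 0.09 = 9
  Use of theme 79 × 0.26 = 20.54
  Craftsmanship 95 × 0.12 = 11.4
  Difficulty 68 × 0.05 = 3.4
  Artistic impression 49 × 0.16 = 7.84
  Execution 62 × 0.07 = 4.34
  Presentation 85 × 0.17 = 14.45
Sum = 77.61
Discretionary bonus: 77.61 + 2 = 79.61
79.61 is ≥ 77.5 and < 91 → Distinction

Distinction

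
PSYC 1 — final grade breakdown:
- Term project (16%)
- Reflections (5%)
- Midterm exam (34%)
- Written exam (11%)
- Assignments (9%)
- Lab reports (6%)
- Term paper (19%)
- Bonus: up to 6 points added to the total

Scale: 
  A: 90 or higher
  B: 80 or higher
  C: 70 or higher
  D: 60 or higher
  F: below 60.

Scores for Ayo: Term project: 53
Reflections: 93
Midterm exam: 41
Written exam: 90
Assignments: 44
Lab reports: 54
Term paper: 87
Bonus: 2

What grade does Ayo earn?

D

Weighted total:
  Term project 53 × 0.16 = 8.48
  Reflections 93 × 0.05 = 4.65
  Midterm exam 41 × 0.34 = 13.94
  Written exam 90 × 0.11 = 9.9
  Assignments 44 × 0.09 = 3.96
  Lab reports 54 × 0.06 = 3.24
  Term paper 87 × 0.19 = 16.53
Sum = 60.7
Bonus: 60.7 + 2 = 62.7
62.7 is ≥ 60 and < 70 → D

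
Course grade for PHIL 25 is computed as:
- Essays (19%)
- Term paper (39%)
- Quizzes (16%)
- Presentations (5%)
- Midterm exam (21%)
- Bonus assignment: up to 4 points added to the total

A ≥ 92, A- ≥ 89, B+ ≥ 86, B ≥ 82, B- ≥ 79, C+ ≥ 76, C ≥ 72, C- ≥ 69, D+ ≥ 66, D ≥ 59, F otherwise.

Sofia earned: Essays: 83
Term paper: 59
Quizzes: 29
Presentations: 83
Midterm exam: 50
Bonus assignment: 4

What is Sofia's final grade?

D

Weighted total:
  Essays 83 × 0.19 = 15.77
  Term paper 59 × 0.39 = 23.01
  Quizzes 29 × 0.16 = 4.64
  Presentations 83 × 0.05 = 4.15
  Midterm exam 50 × 0.21 = 10.5
Sum = 58.07
Bonus assignment: 58.07 + 4 = 62.07
62.07 is ≥ 59 and < 66 → D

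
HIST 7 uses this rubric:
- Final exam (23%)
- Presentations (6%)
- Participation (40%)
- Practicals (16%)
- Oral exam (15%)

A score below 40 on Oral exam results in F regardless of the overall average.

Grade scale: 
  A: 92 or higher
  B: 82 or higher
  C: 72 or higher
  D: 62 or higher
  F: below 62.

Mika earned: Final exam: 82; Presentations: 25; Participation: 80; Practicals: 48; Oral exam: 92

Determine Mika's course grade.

Oral exam score 92 ≥ 40: minimum met.
Weighted total:
  Final exam 82 × 0.23 = 18.86
  Presentations 25 × 0.06 = 1.5
  Participation 80 × 0.4 = 32
  Practicals 48 × 0.16 = 7.68
  Oral exam 92 × 0.15 = 13.8
Sum = 73.84
73.84 is ≥ 72 and < 82 → C

C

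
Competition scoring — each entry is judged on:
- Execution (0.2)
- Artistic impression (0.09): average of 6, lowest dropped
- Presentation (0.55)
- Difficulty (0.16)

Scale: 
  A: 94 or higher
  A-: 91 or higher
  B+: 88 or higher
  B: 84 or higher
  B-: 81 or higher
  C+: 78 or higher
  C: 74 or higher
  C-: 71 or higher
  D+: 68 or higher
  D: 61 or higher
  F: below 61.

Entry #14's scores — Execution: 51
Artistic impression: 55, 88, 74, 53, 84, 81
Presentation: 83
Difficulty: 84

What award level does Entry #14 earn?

C

Artistic impression: drop 53 → average of remaining 5 = 382/5 = 76.4
Weighted total:
  Execution 51 × 0.2 = 10.2
  Artistic impression 76.4 × 0.09 = 6.876
  Presentation 83 × 0.55 = 45.65
  Difficulty 84 × 0.16 = 13.44
Sum = 76.166
76.166 is ≥ 74 and < 78 → C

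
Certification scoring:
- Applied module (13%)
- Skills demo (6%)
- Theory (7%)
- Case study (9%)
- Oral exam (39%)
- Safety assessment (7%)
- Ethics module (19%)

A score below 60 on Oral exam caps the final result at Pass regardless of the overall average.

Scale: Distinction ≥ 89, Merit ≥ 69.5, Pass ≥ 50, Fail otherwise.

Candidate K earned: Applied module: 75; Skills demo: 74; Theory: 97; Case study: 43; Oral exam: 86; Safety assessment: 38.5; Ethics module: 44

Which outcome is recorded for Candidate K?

Pass

Oral exam score 86 ≥ 60: minimum met.
Weighted total:
  Applied module 75 × 0.13 = 9.75
  Skills demo 74 × 0.06 = 4.44
  Theory 97 × 0.07 = 6.79
  Case study 43 × 0.09 = 3.87
  Oral exam 86 × 0.39 = 33.54
  Safety assessment 38.5 × 0.07 = 2.695
  Ethics module 44 × 0.19 = 8.36
Sum = 69.445
69.445 is ≥ 50 and < 69.5 → Pass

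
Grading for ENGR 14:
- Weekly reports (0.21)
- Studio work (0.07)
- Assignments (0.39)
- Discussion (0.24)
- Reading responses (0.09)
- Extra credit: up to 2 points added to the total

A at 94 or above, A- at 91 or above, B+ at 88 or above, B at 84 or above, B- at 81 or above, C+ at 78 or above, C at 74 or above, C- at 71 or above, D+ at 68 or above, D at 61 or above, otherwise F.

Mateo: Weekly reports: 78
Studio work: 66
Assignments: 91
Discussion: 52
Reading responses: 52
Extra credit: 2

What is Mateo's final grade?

Weighted total:
  Weekly reports 78 × 0.21 = 16.38
  Studio work 66 × 0.07 = 4.62
  Assignments 91 × 0.39 = 35.49
  Discussion 52 × 0.24 = 12.48
  Reading responses 52 × 0.09 = 4.68
Sum = 73.65
Extra credit: 73.65 + 2 = 75.65
75.65 is ≥ 74 and < 78 → C

C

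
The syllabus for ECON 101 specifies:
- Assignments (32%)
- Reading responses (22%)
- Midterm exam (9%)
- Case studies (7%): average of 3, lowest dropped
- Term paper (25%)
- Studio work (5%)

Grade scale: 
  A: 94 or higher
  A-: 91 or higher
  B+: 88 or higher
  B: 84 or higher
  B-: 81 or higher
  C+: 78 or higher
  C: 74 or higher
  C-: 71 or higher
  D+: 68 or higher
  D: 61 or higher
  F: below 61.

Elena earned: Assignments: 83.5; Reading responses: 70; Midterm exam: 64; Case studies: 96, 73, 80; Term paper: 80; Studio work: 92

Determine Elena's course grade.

C+

Case studies: drop 73 → average of remaining 2 = 176/2 = 88
Weighted total:
  Assignments 83.5 × 0.32 = 26.72
  Reading responses 70 × 0.22 = 15.4
  Midterm exam 64 × 0.09 = 5.76
  Case studies 88 × 0.07 = 6.16
  Term paper 80 × 0.25 = 20
  Studio work 92 × 0.05 = 4.6
Sum = 78.64
78.64 is ≥ 78 and < 81 → C+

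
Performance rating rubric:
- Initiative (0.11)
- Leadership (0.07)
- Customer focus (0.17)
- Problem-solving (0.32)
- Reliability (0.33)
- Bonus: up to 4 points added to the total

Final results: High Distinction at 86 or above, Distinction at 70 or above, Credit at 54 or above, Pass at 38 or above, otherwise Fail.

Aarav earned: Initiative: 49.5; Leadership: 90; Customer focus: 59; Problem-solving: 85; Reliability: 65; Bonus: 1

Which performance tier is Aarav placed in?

Weighted total:
  Initiative 49.5 × 0.11 = 5.445
  Leadership 90 × 0.07 = 6.3
  Customer focus 59 × 0.17 = 10.03
  Problem-solving 85 × 0.32 = 27.2
  Reliability 65 × 0.33 = 21.45
Sum = 70.425
Bonus: 70.425 + 1 = 71.425
71.425 is ≥ 70 and < 86 → Distinction

Distinction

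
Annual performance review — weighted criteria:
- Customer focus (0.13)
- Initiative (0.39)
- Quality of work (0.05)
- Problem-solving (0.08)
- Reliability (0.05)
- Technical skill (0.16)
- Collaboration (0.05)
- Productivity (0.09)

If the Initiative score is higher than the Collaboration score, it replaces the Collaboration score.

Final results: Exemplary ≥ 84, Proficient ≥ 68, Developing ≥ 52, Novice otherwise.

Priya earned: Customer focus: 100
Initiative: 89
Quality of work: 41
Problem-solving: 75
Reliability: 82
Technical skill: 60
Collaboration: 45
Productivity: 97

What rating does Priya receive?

Proficient

Initiative (89) > Collaboration (45), so Collaboration counts as 89.
Weighted total:
  Customer focus 100 × 0.13 = 13
  Initiative 89 × 0.39 = 34.71
  Quality of work 41 × 0.05 = 2.05
  Problem-solving 75 × 0.08 = 6
  Reliability 82 × 0.05 = 4.1
  Technical skill 60 × 0.16 = 9.6
  Collaboration 89 × 0.05 = 4.45
  Productivity 97 × 0.09 = 8.73
Sum = 82.64
82.64 is ≥ 68 and < 84 → Proficient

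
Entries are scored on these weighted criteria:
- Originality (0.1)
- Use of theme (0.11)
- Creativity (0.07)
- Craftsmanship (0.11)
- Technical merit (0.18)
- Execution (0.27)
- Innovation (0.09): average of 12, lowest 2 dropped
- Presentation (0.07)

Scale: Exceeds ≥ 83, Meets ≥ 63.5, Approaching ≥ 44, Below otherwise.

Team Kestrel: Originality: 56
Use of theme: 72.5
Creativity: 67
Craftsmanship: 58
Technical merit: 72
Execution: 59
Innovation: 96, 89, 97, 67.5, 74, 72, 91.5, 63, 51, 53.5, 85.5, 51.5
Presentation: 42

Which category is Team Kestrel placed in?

Innovation: drop 51, 51.5 → average of remaining 10 = 789/10 = 78.9
Weighted total:
  Originality 56 × 0.1 = 5.6
  Use of theme 72.5 × 0.11 = 7.975
  Creativity 67 × 0.07 = 4.69
  Craftsmanship 58 × 0.11 = 6.38
  Technical merit 72 × 0.18 = 12.96
  Execution 59 × 0.27 = 15.93
  Innovation 78.9 × 0.09 = 7.101
  Presentation 42 × 0.07 = 2.94
Sum = 63.576
63.576 is ≥ 63.5 and < 83 → Meets

Meets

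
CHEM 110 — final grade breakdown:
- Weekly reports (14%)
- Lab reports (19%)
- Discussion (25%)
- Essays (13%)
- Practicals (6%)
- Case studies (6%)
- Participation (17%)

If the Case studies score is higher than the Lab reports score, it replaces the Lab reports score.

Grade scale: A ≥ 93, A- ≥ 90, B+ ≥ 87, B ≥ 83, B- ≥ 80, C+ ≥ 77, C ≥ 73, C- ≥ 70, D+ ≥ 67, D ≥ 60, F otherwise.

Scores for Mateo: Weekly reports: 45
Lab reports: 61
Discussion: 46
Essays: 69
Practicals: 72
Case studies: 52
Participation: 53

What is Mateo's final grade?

Case studies (52) ≤ Lab reports (61), so Lab reports stays at 61.
Weighted total:
  Weekly reports 45 × 0.14 = 6.3
  Lab reports 61 × 0.19 = 11.59
  Discussion 46 × 0.25 = 11.5
  Essays 69 × 0.13 = 8.97
  Practicals 72 × 0.06 = 4.32
  Case studies 52 × 0.06 = 3.12
  Participation 53 × 0.17 = 9.01
Sum = 54.81
54.81 < 60 → F

F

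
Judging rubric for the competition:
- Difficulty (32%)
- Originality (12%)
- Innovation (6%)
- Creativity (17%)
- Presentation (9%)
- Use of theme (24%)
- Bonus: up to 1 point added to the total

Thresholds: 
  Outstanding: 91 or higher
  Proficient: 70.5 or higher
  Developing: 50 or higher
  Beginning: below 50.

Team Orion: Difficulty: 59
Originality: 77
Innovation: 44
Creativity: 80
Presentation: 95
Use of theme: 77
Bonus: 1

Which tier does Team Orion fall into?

Weighted total:
  Difficulty 59 × 0.32 = 18.88
  Originality 77 × 0.12 = 9.24
  Innovation 44 × 0.06 = 2.64
  Creativity 80 × 0.17 = 13.6
  Presentation 95 × 0.09 = 8.55
  Use of theme 77 × 0.24 = 18.48
Sum = 71.39
Bonus: 71.39 + 1 = 72.39
72.39 is ≥ 70.5 and < 91 → Proficient

Proficient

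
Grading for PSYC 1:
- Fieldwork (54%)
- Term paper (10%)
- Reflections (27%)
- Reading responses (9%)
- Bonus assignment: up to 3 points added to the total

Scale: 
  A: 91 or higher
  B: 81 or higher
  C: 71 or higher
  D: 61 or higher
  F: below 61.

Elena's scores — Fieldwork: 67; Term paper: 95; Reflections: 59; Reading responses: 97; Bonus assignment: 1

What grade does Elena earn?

C

Weighted total:
  Fieldwork 67 × 0.54 = 36.18
  Term paper 95 × 0.1 = 9.5
  Reflections 59 × 0.27 = 15.93
  Reading responses 97 × 0.09 = 8.73
Sum = 70.34
Bonus assignment: 70.34 + 1 = 71.34
71.34 is ≥ 71 and < 81 → C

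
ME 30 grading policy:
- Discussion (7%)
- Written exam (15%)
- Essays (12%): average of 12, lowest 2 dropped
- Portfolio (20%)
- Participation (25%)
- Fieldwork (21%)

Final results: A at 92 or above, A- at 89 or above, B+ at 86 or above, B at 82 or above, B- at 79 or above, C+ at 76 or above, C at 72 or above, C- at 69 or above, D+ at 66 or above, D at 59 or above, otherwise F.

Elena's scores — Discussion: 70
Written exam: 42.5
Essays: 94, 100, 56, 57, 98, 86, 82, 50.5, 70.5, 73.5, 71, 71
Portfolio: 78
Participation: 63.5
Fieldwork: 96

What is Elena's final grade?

Essays: drop 50.5, 56 → average of remaining 10 = 803/10 = 80.3
Weighted total:
  Discussion 70 × 0.07 = 4.9
  Written exam 42.5 × 0.15 = 6.375
  Essays 80.3 × 0.12 = 9.636
  Portfolio 78 × 0.2 = 15.6
  Participation 63.5 × 0.25 = 15.875
  Fieldwork 96 × 0.21 = 20.16
Sum = 72.546
72.546 is ≥ 72 and < 76 → C

C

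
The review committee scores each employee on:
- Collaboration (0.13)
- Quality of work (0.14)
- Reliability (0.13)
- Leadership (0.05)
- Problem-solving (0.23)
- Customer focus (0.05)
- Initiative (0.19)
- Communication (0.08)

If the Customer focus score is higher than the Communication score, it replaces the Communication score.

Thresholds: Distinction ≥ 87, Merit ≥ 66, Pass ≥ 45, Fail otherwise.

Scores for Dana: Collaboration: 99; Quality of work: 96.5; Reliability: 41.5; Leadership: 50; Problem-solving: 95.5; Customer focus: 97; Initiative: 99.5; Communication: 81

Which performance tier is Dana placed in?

Customer focus (97) > Communication (81), so Communication counts as 97.
Weighted total:
  Collaboration 99 × 0.13 = 12.87
  Quality of work 96.5 × 0.14 = 13.51
  Reliability 41.5 × 0.13 = 5.395
  Leadership 50 × 0.05 = 2.5
  Problem-solving 95.5 × 0.23 = 21.965
  Customer focus 97 × 0.05 = 4.85
  Initiative 99.5 × 0.19 = 18.905
  Communication 97 × 0.08 = 7.76
Sum = 87.755
87.755 ≥ 87 → Distinction

Distinction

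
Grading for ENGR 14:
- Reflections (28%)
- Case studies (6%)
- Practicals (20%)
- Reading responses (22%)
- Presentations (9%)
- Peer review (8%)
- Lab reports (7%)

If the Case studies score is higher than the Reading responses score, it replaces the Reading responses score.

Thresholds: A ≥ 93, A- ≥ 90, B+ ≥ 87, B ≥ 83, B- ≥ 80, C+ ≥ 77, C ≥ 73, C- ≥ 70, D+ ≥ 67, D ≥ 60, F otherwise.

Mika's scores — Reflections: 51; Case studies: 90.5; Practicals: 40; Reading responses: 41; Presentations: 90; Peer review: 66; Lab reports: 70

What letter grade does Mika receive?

D

Case studies (90.5) > Reading responses (41), so Reading responses counts as 90.5.
Weighted total:
  Reflections 51 × 0.28 = 14.28
  Case studies 90.5 × 0.06 = 5.43
  Practicals 40 × 0.2 = 8
  Reading responses 90.5 × 0.22 = 19.91
  Presentations 90 × 0.09 = 8.1
  Peer review 66 × 0.08 = 5.28
  Lab reports 70 × 0.07 = 4.9
Sum = 65.9
65.9 is ≥ 60 and < 67 → D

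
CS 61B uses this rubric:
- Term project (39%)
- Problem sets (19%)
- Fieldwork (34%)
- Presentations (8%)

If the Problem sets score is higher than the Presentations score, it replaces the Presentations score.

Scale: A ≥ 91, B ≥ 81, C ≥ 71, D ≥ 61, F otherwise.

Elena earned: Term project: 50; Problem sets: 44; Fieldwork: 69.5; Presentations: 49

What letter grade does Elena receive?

F

Problem sets (44) ≤ Presentations (49), so Presentations stays at 49.
Weighted total:
  Term project 50 × 0.39 = 19.5
  Problem sets 44 × 0.19 = 8.36
  Fieldwork 69.5 × 0.34 = 23.63
  Presentations 49 × 0.08 = 3.92
Sum = 55.41
55.41 < 61 → F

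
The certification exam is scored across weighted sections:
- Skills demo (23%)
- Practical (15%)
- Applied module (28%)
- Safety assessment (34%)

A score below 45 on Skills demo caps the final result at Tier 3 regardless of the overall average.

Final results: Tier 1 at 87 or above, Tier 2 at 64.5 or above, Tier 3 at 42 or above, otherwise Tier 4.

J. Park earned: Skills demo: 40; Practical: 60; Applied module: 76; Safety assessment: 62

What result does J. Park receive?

Skills demo score 40 < 45: minimum not met.
Weighted total:
  Skills demo 40 × 0.23 = 9.2
  Practical 60 × 0.15 = 9
  Applied module 76 × 0.28 = 21.28
  Safety assessment 62 × 0.34 = 21.08
Sum = 60.56
60.56 would be Tier 3; cap at Tier 3 applies → Tier 3.

Tier 3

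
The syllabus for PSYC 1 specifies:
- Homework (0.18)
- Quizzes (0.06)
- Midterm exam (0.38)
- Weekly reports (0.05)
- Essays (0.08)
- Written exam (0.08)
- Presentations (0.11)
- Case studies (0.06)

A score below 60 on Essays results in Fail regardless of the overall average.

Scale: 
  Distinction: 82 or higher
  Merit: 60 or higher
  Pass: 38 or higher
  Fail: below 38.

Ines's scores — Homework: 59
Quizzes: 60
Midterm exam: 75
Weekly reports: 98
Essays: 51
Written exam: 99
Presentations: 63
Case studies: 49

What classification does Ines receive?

Essays score 51 < 60: minimum not met.
Weighted total:
  Homework 59 × 0.18 = 10.62
  Quizzes 60 × 0.06 = 3.6
  Midterm exam 75 × 0.38 = 28.5
  Weekly reports 98 × 0.05 = 4.9
  Essays 51 × 0.08 = 4.08
  Written exam 99 × 0.08 = 7.92
  Presentations 63 × 0.11 = 6.93
  Case studies 49 × 0.06 = 2.94
Sum = 69.49
Because the Essays minimum was not met, the result is Fail.

Fail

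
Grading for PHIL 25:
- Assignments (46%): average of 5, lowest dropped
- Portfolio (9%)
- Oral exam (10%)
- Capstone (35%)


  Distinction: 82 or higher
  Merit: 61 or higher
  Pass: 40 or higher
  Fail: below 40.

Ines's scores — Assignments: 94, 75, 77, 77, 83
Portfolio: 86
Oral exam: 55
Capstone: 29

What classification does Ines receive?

Assignments: drop 75 → average of remaining 4 = 331/4 = 82.75
Weighted total:
  Assignments 82.75 × 0.46 = 38.065
  Portfolio 86 × 0.09 = 7.74
  Oral exam 55 × 0.1 = 5.5
  Capstone 29 × 0.35 = 10.15
Sum = 61.455
61.455 is ≥ 61 and < 82 → Merit

Merit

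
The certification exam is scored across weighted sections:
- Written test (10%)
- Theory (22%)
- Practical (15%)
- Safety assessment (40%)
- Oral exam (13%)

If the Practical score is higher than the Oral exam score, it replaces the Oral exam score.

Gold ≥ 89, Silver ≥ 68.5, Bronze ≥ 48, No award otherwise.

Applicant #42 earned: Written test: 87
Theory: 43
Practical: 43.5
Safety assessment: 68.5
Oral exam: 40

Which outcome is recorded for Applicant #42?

Practical (43.5) > Oral exam (40), so Oral exam counts as 43.5.
Weighted total:
  Written test 87 × 0.1 = 8.7
  Theory 43 × 0.22 = 9.46
  Practical 43.5 × 0.15 = 6.525
  Safety assessment 68.5 × 0.4 = 27.4
  Oral exam 43.5 × 0.13 = 5.655
Sum = 57.74
57.74 is ≥ 48 and < 68.5 → Bronze

Bronze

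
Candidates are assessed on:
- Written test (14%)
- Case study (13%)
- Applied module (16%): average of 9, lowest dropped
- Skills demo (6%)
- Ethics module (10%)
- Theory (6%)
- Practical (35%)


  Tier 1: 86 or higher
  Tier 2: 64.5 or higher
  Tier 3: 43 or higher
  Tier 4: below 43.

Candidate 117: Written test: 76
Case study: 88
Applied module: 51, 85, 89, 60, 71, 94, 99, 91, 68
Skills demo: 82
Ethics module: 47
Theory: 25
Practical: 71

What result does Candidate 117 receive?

Tier 2

Applied module: drop 51 → average of remaining 8 = 657/8 = 82.125
Weighted total:
  Written test 76 × 0.14 = 10.64
  Case study 88 × 0.13 = 11.44
  Applied module 82.125 × 0.16 = 13.14
  Skills demo 82 × 0.06 = 4.92
  Ethics module 47 × 0.1 = 4.7
  Theory 25 × 0.06 = 1.5
  Practical 71 × 0.35 = 24.85
Sum = 71.19
71.19 is ≥ 64.5 and < 86 → Tier 2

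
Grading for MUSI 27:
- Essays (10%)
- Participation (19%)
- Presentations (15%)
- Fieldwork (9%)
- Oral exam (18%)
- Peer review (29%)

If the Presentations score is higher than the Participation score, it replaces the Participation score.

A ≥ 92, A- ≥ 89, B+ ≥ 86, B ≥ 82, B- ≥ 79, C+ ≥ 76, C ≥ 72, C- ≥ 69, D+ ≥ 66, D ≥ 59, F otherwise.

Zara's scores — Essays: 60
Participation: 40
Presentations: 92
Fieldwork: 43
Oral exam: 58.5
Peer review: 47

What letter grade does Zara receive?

Presentations (92) > Participation (40), so Participation counts as 92.
Weighted total:
  Essays 60 × 0.1 = 6
  Participation 92 × 0.19 = 17.48
  Presentations 92 × 0.15 = 13.8
  Fieldwork 43 × 0.09 = 3.87
  Oral exam 58.5 × 0.18 = 10.53
  Peer review 47 × 0.29 = 13.63
Sum = 65.31
65.31 is ≥ 59 and < 66 → D

D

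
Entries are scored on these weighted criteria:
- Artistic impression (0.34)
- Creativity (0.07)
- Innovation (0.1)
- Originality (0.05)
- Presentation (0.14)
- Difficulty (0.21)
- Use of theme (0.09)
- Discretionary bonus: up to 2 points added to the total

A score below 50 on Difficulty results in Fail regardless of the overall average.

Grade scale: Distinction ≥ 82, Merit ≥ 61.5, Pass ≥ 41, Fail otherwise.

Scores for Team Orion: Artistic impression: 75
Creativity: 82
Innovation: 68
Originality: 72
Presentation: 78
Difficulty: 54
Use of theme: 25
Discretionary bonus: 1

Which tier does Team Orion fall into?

Difficulty score 54 ≥ 50: minimum met.
Weighted total:
  Artistic impression 75 × 0.34 = 25.5
  Creativity 82 × 0.07 = 5.74
  Innovation 68 × 0.1 = 6.8
  Originality 72 × 0.05 = 3.6
  Presentation 78 × 0.14 = 10.92
  Difficulty 54 × 0.21 = 11.34
  Use of theme 25 × 0.09 = 2.25
Sum = 66.15
Discretionary bonus: 66.15 + 1 = 67.15
67.15 is ≥ 61.5 and < 82 → Merit

Merit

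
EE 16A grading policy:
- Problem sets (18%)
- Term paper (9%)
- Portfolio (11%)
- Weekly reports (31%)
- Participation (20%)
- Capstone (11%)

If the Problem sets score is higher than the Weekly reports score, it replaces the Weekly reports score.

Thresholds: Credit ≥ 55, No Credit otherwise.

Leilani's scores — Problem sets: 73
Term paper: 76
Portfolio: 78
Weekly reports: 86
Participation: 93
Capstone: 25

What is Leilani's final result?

Problem sets (73) ≤ Weekly reports (86), so Weekly reports stays at 86.
Weighted total:
  Problem sets 73 × 0.18 = 13.14
  Term paper 76 × 0.09 = 6.84
  Portfolio 78 × 0.11 = 8.58
  Weekly reports 86 × 0.31 = 26.66
  Participation 93 × 0.2 = 18.6
  Capstone 25 × 0.11 = 2.75
Sum = 76.57
76.57 ≥ 55 → Credit

Credit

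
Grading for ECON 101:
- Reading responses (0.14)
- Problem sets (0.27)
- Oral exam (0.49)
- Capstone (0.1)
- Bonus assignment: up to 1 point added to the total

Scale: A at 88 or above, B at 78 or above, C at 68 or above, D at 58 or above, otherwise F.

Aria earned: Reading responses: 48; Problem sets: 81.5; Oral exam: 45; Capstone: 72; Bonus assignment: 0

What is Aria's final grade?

Weighted total:
  Reading responses 48 × 0.14 = 6.72
  Problem sets 81.5 × 0.27 = 22.005
  Oral exam 45 × 0.49 = 22.05
  Capstone 72 × 0.1 = 7.2
Sum = 57.975
Bonus assignment: 57.975 + 0 = 57.975
57.975 < 58 → F

F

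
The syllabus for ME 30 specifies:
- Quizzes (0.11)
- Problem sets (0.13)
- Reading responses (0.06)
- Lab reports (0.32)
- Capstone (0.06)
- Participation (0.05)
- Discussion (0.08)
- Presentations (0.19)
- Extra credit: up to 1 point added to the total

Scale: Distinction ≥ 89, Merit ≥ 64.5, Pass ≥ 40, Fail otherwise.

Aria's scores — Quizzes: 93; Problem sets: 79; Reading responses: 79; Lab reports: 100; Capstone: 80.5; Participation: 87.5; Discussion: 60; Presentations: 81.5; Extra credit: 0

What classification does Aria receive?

Weighted total:
  Quizzes 93 × 0.11 = 10.23
  Problem sets 79 × 0.13 = 10.27
  Reading responses 79 × 0.06 = 4.74
  Lab reports 100 × 0.32 = 32
  Capstone 80.5 × 0.06 = 4.83
  Participation 87.5 × 0.05 = 4.375
  Discussion 60 × 0.08 = 4.8
  Presentations 81.5 × 0.19 = 15.485
Sum = 86.73
Extra credit: 86.73 + 0 = 86.73
86.73 is ≥ 64.5 and < 89 → Merit

Merit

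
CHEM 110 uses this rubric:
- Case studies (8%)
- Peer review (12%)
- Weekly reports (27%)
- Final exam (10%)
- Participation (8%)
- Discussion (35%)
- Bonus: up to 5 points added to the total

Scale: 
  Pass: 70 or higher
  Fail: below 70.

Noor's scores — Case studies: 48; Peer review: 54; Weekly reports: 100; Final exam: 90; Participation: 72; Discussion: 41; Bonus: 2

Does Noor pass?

Weighted total:
  Case studies 48 × 0.08 = 3.84
  Peer review 54 × 0.12 = 6.48
  Weekly reports 100 × 0.27 = 27
  Final exam 90 × 0.1 = 9
  Participation 72 × 0.08 = 5.76
  Discussion 41 × 0.35 = 14.35
Sum = 66.43
Bonus: 66.43 + 2 = 68.43
68.43 < 70 → Fail

Fail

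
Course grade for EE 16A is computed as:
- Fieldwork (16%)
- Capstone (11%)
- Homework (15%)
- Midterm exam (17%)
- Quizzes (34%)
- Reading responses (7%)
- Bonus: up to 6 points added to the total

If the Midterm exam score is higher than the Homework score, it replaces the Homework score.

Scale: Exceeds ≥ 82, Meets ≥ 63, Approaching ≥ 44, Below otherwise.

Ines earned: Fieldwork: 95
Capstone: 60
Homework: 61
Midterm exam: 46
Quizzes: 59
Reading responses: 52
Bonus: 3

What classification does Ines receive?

Meets

Midterm exam (46) ≤ Homework (61), so Homework stays at 61.
Weighted total:
  Fieldwork 95 × 0.16 = 15.2
  Capstone 60 × 0.11 = 6.6
  Homework 61 × 0.15 = 9.15
  Midterm exam 46 × 0.17 = 7.82
  Quizzes 59 × 0.34 = 20.06
  Reading responses 52 × 0.07 = 3.64
Sum = 62.47
Bonus: 62.47 + 3 = 65.47
65.47 is ≥ 63 and < 82 → Meets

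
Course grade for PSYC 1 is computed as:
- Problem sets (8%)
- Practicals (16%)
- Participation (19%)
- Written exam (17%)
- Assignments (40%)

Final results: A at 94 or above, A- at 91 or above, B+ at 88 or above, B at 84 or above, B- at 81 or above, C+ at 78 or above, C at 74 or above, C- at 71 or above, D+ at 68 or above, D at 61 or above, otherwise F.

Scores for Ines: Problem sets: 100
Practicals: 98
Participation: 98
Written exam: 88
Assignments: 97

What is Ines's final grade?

A

Weighted total:
  Problem sets 100 × 0.08 = 8
  Practicals 98 × 0.16 = 15.68
  Participation 98 × 0.19 = 18.62
  Written exam 88 × 0.17 = 14.96
  Assignments 97 × 0.4 = 38.8
Sum = 96.06
96.06 ≥ 94 → A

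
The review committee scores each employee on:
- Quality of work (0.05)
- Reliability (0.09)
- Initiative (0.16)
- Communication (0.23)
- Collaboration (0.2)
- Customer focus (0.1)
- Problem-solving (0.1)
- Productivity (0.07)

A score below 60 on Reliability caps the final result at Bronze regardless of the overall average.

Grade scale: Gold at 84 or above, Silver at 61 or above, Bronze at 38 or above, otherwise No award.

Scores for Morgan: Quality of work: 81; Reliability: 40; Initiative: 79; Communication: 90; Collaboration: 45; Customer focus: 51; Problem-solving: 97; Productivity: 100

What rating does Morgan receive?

Reliability score 40 < 60: minimum not met.
Weighted total:
  Quality of work 81 × 0.05 = 4.05
  Reliability 40 × 0.09 = 3.6
  Initiative 79 × 0.16 = 12.64
  Communication 90 × 0.23 = 20.7
  Collaboration 45 × 0.2 = 9
  Customer focus 51 × 0.1 = 5.1
  Problem-solving 97 × 0.1 = 9.7
  Productivity 100 × 0.07 = 7
Sum = 71.79
71.79 would be Silver; cap at Bronze applies → Bronze.

Bronze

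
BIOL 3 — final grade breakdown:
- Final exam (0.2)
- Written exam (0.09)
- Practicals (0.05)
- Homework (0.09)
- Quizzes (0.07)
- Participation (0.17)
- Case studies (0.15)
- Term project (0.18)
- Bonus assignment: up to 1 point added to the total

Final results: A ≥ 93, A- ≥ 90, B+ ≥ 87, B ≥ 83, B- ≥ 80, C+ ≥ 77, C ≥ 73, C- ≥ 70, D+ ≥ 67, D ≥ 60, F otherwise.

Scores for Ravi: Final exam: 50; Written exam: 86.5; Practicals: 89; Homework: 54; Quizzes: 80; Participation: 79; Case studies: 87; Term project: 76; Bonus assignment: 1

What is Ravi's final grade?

Weighted total:
  Final exam 50 × 0.2 = 10
  Written exam 86.5 × 0.09 = 7.785
  Practicals 89 × 0.05 = 4.45
  Homework 54 × 0.09 = 4.86
  Quizzes 80 × 0.07 = 5.6
  Participation 79 × 0.17 = 13.43
  Case studies 87 × 0.15 = 13.05
  Term project 76 × 0.18 = 13.68
Sum = 72.855
Bonus assignment: 72.855 + 1 = 73.855
73.855 is ≥ 73 and < 77 → C

C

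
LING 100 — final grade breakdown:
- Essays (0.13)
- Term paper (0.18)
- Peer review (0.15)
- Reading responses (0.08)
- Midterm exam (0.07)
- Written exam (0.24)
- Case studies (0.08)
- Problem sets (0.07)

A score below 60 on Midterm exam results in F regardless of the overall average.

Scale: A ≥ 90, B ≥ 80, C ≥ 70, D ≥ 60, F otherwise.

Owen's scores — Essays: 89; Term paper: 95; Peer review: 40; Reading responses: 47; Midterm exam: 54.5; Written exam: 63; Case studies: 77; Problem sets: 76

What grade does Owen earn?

F

Midterm exam score 54.5 < 60: minimum not met.
Weighted total:
  Essays 89 × 0.13 = 11.57
  Term paper 95 × 0.18 = 17.1
  Peer review 40 × 0.15 = 6
  Reading responses 47 × 0.08 = 3.76
  Midterm exam 54.5 × 0.07 = 3.815
  Written exam 63 × 0.24 = 15.12
  Case studies 77 × 0.08 = 6.16
  Problem sets 76 × 0.07 = 5.32
Sum = 68.845
Because the Midterm exam minimum was not met, the result is F.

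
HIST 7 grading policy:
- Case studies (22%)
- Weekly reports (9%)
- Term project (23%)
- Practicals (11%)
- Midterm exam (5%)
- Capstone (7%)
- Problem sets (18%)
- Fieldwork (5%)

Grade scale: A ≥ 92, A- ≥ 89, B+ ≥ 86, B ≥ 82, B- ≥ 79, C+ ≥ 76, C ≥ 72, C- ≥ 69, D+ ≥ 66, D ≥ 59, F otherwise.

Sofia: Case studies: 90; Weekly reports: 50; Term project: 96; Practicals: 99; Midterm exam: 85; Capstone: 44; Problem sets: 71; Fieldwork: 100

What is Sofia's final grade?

B

Weighted total:
  Case studies 90 × 0.22 = 19.8
  Weekly reports 50 × 0.09 = 4.5
  Term project 96 × 0.23 = 22.08
  Practicals 99 × 0.11 = 10.89
  Midterm exam 85 × 0.05 = 4.25
  Capstone 44 × 0.07 = 3.08
  Problem sets 71 × 0.18 = 12.78
  Fieldwork 100 × 0.05 = 5
Sum = 82.38
82.38 is ≥ 82 and < 86 → B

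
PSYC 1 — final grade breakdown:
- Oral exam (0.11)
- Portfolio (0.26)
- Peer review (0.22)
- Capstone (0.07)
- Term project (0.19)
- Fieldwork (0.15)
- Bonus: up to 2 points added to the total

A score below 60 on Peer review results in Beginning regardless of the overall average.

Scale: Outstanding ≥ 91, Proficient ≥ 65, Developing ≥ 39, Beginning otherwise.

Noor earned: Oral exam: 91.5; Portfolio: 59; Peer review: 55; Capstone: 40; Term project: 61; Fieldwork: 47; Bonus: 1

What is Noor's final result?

Beginning

Peer review score 55 < 60: minimum not met.
Weighted total:
  Oral exam 91.5 × 0.11 = 10.065
  Portfolio 59 × 0.26 = 15.34
  Peer review 55 × 0.22 = 12.1
  Capstone 40 × 0.07 = 2.8
  Term project 61 × 0.19 = 11.59
  Fieldwork 47 × 0.15 = 7.05
Sum = 58.945
Bonus: 58.945 + 1 = 59.945
Because the Peer review minimum was not met, the result is Beginning.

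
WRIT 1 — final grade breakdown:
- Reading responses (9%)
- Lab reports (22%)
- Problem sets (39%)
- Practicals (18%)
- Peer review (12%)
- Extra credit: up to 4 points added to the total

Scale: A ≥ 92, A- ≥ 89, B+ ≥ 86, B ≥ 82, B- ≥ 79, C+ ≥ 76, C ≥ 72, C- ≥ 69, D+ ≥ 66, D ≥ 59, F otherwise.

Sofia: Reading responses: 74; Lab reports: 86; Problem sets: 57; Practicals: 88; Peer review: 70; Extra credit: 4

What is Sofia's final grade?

C+

Weighted total:
  Reading responses 74 × 0.09 = 6.66
  Lab reports 86 × 0.22 = 18.92
  Problem sets 57 × 0.39 = 22.23
  Practicals 88 × 0.18 = 15.84
  Peer review 70 × 0.12 = 8.4
Sum = 72.05
Extra credit: 72.05 + 4 = 76.05
76.05 is ≥ 76 and < 79 → C+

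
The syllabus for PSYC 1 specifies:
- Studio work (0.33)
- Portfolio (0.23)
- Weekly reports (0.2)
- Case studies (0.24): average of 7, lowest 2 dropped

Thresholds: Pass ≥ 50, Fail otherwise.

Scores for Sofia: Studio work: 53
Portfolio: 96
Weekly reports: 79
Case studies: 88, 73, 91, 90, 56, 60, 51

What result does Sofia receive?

Case studies: drop 51, 56 → average of remaining 5 = 402/5 = 80.4
Weighted total:
  Studio work 53 × 0.33 = 17.49
  Portfolio 96 × 0.23 = 22.08
  Weekly reports 79 × 0.2 = 15.8
  Case studies 80.4 × 0.24 = 19.296
Sum = 74.666
74.666 ≥ 50 → Pass

Pass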